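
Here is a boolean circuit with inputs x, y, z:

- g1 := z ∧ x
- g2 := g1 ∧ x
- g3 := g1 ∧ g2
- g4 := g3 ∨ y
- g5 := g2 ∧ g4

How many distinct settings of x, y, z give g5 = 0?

g5 = g2 ∧ g4 must be 0, so at least one of g2, g4 is 0.
Enumerating the 8 input combinations, 6 give g5 = 0 and 2 give g5 = 1.

6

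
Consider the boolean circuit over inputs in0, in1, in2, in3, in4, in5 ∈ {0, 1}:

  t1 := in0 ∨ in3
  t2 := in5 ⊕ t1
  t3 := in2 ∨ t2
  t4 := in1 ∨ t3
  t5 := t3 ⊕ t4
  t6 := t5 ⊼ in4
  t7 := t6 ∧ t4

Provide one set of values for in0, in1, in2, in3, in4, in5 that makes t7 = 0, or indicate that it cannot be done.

t7 = t6 ∧ t4 must be 0, so at least one of t6, t4 is 0.
Check with in0=0, in1=1, in2=0, in3=0, in4=1, in5=0:
t1 = in0 ∨ in3 = 0 ∨ 0 = 0
t2 = in5 ⊕ t1 = 0 ⊕ 0 = 0
t3 = in2 ∨ t2 = 0 ∨ 0 = 0
t4 = in1 ∨ t3 = 1 ∨ 0 = 1
t5 = t3 ⊕ t4 = 0 ⊕ 1 = 1
t6 = t5 ⊼ in4 = 1 ⊼ 1 = 0
t7 = t6 ∧ t4 = 0 ∧ 1 = 0
So t7 = 0 as required.

in0=0, in1=1, in2=0, in3=0, in4=1, in5=0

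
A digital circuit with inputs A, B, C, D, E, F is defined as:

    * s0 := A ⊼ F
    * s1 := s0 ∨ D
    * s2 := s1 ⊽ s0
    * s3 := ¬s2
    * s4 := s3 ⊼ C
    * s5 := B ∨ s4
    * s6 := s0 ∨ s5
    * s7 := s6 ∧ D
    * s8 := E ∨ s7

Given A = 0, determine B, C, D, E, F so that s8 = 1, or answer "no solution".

Check with A = 0 and B=0, C=1, D=1, E=0, F=0:
s0 = A ⊼ F = 0 ⊼ 0 = 1
s1 = s0 ∨ D = 1 ∨ 1 = 1
s2 = s1 ⊽ s0 = 1 ⊽ 1 = 0
s3 = ¬s2 = ¬0 = 1
s4 = s3 ⊼ C = 1 ⊼ 1 = 0
s5 = B ∨ s4 = 0 ∨ 0 = 0
s6 = s0 ∨ s5 = 1 ∨ 0 = 1
s7 = s6 ∧ D = 1 ∧ 1 = 1
s8 = E ∨ s7 = 0 ∨ 1 = 1
So s8 = 1.

B=0, C=1, D=1, E=0, F=0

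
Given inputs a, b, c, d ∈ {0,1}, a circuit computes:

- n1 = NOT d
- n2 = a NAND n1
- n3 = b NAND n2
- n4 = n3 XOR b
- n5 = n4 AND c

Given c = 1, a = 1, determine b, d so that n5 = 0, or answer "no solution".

n5 = n4 AND c must be 0, so at least one of n4, c is 0.
Check with c = 1, a = 1 and b=1, d=0:
n1 = NOT d = NOT 0 = 1
n2 = a NAND n1 = 1 NAND 1 = 0
n3 = b NAND n2 = 1 NAND 0 = 1
n4 = n3 XOR b = 1 XOR 1 = 0
n5 = n4 AND c = 0 AND 1 = 0
So n5 = 0.

b=1, d=0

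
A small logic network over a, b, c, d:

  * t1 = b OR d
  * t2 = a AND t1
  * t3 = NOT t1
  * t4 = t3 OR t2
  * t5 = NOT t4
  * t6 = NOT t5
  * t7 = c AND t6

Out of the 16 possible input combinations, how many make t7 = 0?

t7 = c AND t6 must be 0, so at least one of c, t6 is 0.
Enumerating the 16 input combinations, 11 give t7 = 0 and 5 give t7 = 1.

11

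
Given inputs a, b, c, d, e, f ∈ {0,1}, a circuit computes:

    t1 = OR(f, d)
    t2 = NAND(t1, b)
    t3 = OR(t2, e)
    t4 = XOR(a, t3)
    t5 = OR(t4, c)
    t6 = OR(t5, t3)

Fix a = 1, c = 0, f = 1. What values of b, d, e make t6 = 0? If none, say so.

With a = 1, c = 0, f = 1 fixed, none of the 8 settings of b, d, e give t6 = 0.
For example, with b=1, d=0, e=1:
t1 = OR(f, d) = OR(1, 0) = 1
t2 = NAND(t1, b) = NAND(1, 1) = 0
t3 = OR(t2, e) = OR(0, 1) = 1
t4 = XOR(a, t3) = XOR(1, 1) = 0
t5 = OR(t4, c) = OR(0, 0) = 0
t6 = OR(t5, t3) = OR(0, 1) = 1
giving t6 = 1 ≠ 0.

no solution exists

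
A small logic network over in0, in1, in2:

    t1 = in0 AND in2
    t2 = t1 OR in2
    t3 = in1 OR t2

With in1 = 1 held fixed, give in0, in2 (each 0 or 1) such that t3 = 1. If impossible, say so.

in0=1, in2=0

t3 = in1 OR t2 must be 1, so at least one of in1, t2 is 1.
Check with in1 = 1 and in0=1, in2=0:
t1 = in0 AND in2 = 1 AND 0 = 0
t2 = t1 OR in2 = 0 OR 0 = 0
t3 = in1 OR t2 = 1 OR 0 = 1
So t3 = 1.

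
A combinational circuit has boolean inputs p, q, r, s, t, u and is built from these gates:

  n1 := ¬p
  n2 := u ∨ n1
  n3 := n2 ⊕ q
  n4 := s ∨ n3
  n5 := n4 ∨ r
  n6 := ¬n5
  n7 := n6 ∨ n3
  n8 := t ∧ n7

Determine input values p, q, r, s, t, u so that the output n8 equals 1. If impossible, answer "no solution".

n8 = t ∧ n7 must be 1, so both t = 1 and n7 = 1.
Check with p=1 q=0 r=0 s=0 t=1 u=0:
n1 = ¬p = ¬1 = 0
n2 = u ∨ n1 = 0 ∨ 0 = 0
n3 = n2 ⊕ q = 0 ⊕ 0 = 0
n4 = s ∨ n3 = 0 ∨ 0 = 0
n5 = n4 ∨ r = 0 ∨ 0 = 0
n6 = ¬n5 = ¬0 = 1
n7 = n6 ∨ n3 = 1 ∨ 0 = 1
n8 = t ∧ n7 = 1 ∧ 1 = 1
So n8 = 1 as required.

p=1 q=0 r=0 s=0 t=1 u=0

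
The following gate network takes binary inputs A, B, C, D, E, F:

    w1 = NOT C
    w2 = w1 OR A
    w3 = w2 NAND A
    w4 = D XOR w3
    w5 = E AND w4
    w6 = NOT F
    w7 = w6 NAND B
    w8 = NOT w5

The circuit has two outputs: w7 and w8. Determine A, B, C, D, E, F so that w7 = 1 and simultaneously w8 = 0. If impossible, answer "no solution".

A=1, B=0, C=1, D=1, E=1, F=1

Check with A=1, B=0, C=1, D=1, E=1, F=1:
w1 = NOT C = NOT 1 = 0
w2 = w1 OR A = 0 OR 1 = 1
w3 = w2 NAND A = 1 NAND 1 = 0
w4 = D XOR w3 = 1 XOR 0 = 1
w5 = E AND w4 = 1 AND 1 = 1
w6 = NOT F = NOT 1 = 0
w7 = w6 NAND B = 0 NAND 0 = 1
w8 = NOT w5 = NOT 1 = 0
So w7 = 1 and w8 = 0.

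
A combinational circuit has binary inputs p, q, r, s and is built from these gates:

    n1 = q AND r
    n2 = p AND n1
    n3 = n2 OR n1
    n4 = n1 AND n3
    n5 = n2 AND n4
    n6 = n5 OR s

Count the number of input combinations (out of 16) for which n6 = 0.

n6 = n5 OR s must be 0, so both n5 = 0 and s = 0.
Enumerating the 16 input combinations, 7 give n6 = 0 and 9 give n6 = 1.

7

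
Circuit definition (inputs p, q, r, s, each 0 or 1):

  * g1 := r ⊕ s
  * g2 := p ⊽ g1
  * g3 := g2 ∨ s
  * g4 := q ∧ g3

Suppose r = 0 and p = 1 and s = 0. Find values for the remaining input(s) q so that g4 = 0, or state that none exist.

q=0

Check with r = 0 and p = 1 and s = 0 and q=0:
g1 = r ⊕ s = 0 ⊕ 0 = 0
g2 = p ⊽ g1 = 1 ⊽ 0 = 0
g3 = g2 ∨ s = 0 ∨ 0 = 0
g4 = q ∧ g3 = 0 ∧ 0 = 0
So g4 = 0.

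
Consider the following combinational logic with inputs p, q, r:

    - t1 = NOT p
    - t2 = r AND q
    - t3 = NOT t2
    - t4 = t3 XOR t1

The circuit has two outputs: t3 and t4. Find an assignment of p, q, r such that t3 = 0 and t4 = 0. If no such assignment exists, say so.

p=1 q=1 r=1

Check with p=1 q=1 r=1:
t1 = NOT p = NOT 1 = 0
t2 = r AND q = 1 AND 1 = 1
t3 = NOT t2 = NOT 1 = 0
t4 = t3 XOR t1 = 0 XOR 0 = 0
So t3 = 0 and t4 = 0.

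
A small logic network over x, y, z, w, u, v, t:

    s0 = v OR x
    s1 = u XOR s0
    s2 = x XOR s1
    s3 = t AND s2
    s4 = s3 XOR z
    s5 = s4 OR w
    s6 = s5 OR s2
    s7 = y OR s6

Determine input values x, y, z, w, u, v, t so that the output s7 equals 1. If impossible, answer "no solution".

x=0 y=1 z=1 w=1 u=1 v=0 t=0

s7 = y OR s6 must be 1, so at least one of y, s6 is 1.
Check with x=0 y=1 z=1 w=1 u=1 v=0 t=0:
s0 = v OR x = 0 OR 0 = 0
s1 = u XOR s0 = 1 XOR 0 = 1
s2 = x XOR s1 = 0 XOR 1 = 1
s3 = t AND s2 = 0 AND 1 = 0
s4 = s3 XOR z = 0 XOR 1 = 1
s5 = s4 OR w = 1 OR 1 = 1
s6 = s5 OR s2 = 1 OR 1 = 1
s7 = y OR s6 = 1 OR 1 = 1
So s7 = 1 as required.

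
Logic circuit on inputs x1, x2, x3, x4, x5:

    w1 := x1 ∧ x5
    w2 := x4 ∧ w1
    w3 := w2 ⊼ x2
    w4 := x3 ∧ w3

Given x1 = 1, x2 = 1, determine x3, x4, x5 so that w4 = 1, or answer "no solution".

x3=1, x4=0, x5=0

Check with x1 = 1, x2 = 1 and x3=1, x4=0, x5=0:
w1 = x1 ∧ x5 = 1 ∧ 0 = 0
w2 = x4 ∧ w1 = 0 ∧ 0 = 0
w3 = w2 ⊼ x2 = 0 ⊼ 1 = 1
w4 = x3 ∧ w3 = 1 ∧ 1 = 1
So w4 = 1.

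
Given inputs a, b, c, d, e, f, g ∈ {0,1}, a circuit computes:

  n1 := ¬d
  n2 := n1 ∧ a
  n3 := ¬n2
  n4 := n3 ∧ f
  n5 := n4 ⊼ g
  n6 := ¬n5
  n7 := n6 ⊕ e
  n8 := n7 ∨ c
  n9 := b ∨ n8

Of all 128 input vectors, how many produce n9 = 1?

112

n9 = b ∨ n8 must be 1, so at least one of b, n8 is 1.
Enumerating the 128 input combinations, 112 give n9 = 1 and 16 give n9 = 0.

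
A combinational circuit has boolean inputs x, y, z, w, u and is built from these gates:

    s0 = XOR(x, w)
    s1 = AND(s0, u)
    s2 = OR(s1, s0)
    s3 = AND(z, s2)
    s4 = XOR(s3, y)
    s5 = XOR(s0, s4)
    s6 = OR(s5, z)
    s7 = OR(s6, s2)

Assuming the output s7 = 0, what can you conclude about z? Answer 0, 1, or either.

s7 = OR(s6, s2) must be 0, so both s6 = 0 and s2 = 0.
s6 = OR(s5, z) must be 0, so both s5 = 0 and z = 0.
Every assignment with s7 = 0 has z = 0; there are 4 such assignment(s).
  x=0, y=0, z=0, w=0, u=0
  x=0, y=0, z=0, w=0, u=1
  x=1, y=0, z=0, w=1, u=0
  x=1, y=0, z=0, w=1, u=1

0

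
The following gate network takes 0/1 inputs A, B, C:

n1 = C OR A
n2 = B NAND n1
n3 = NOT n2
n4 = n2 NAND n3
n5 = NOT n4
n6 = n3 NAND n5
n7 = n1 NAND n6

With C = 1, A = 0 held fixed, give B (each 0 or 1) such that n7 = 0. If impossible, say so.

n7 = n1 NAND n6 must be 0, so both n1 = 1 and n6 = 1.
Check with C = 1, A = 0 and B=1:
n1 = C OR A = 1 OR 0 = 1
n2 = B NAND n1 = 1 NAND 1 = 0
n3 = NOT n2 = NOT 0 = 1
n4 = n2 NAND n3 = 0 NAND 1 = 1
n5 = NOT n4 = NOT 1 = 0
n6 = n3 NAND n5 = 1 NAND 0 = 1
n7 = n1 NAND n6 = 1 NAND 1 = 0
So n7 = 0.

B=1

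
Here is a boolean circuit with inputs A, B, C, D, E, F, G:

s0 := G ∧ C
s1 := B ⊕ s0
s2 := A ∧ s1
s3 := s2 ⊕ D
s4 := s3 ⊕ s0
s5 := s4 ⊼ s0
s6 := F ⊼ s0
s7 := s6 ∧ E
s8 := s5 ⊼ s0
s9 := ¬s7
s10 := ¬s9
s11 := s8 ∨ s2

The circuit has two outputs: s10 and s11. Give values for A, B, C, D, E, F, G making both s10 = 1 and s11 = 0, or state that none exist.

A=0 B=0 C=1 D=1 E=1 F=0 G=1

Check with A=0 B=0 C=1 D=1 E=1 F=0 G=1:
s0 = G ∧ C = 1 ∧ 1 = 1
s1 = B ⊕ s0 = 0 ⊕ 1 = 1
s2 = A ∧ s1 = 0 ∧ 1 = 0
s3 = s2 ⊕ D = 0 ⊕ 1 = 1
s4 = s3 ⊕ s0 = 1 ⊕ 1 = 0
s5 = s4 ⊼ s0 = 0 ⊼ 1 = 1
s6 = F ⊼ s0 = 0 ⊼ 1 = 1
s7 = s6 ∧ E = 1 ∧ 1 = 1
s8 = s5 ⊼ s0 = 1 ⊼ 1 = 0
s9 = ¬s7 = ¬1 = 0
s10 = ¬s9 = ¬0 = 1
s11 = s8 ∨ s2 = 0 ∨ 0 = 0
So s10 = 1 and s11 = 0.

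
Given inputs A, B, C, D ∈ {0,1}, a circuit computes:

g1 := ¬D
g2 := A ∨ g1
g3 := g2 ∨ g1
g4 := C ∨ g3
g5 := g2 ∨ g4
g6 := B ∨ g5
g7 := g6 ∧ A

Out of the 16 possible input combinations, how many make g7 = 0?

g7 = g6 ∧ A must be 0, so at least one of g6, A is 0.
Enumerating the 16 input combinations, 8 give g7 = 0 and 8 give g7 = 1.

8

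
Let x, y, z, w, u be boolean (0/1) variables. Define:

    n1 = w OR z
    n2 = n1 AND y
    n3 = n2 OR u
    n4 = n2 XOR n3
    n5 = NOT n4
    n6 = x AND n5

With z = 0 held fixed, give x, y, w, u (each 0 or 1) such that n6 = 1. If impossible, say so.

x=1, y=0, w=1, u=0

n6 = x AND n5 must be 1, so both x = 1 and n5 = 1.
n5 = NOT n4 must be 1, so n4 = 0.
Check with z = 0 and x=1, y=0, w=1, u=0:
n1 = w OR z = 1 OR 0 = 1
n2 = n1 AND y = 1 AND 0 = 0
n3 = n2 OR u = 0 OR 0 = 0
n4 = n2 XOR n3 = 0 XOR 0 = 0
n5 = NOT n4 = NOT 0 = 1
n6 = x AND n5 = 1 AND 1 = 1
So n6 = 1.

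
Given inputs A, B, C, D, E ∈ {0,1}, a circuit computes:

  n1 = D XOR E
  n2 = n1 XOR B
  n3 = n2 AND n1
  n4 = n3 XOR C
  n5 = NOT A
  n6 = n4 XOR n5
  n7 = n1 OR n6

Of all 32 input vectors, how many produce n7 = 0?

n7 = n1 OR n6 must be 0, so both n1 = 0 and n6 = 0.
n1 = D XOR E must be 0, so D and E are equal.
n6 = n4 XOR n5 must be 0, so n4 and n5 are equal.
Enumerating the 32 input combinations, 8 give n7 = 0 and 24 give n7 = 1.

8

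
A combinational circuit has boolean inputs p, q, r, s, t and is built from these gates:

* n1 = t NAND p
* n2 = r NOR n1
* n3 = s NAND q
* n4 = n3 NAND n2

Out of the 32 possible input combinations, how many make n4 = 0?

n4 = n3 NAND n2 must be 0, so both n3 = 1 and n2 = 1.
n3 = s NAND q must be 1, so at least one of s, q is 0.
Enumerating the 32 input combinations, 3 give n4 = 0 and 29 give n4 = 1.

3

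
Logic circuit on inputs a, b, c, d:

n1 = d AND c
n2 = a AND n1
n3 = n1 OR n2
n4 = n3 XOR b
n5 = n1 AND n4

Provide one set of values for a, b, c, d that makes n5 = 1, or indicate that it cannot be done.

a=1 b=0 c=1 d=1

n5 = n1 AND n4 must be 1, so both n1 = 1 and n4 = 1.
n1 = d AND c must be 1, so both d = 1 and c = 1.
n4 = n3 XOR b must be 1, so n3 and b differ.
Check with a=1 b=0 c=1 d=1:
n1 = d AND c = 1 AND 1 = 1
n2 = a AND n1 = 1 AND 1 = 1
n3 = n1 OR n2 = 1 OR 1 = 1
n4 = n3 XOR b = 1 XOR 0 = 1
n5 = n1 AND n4 = 1 AND 1 = 1
So n5 = 1 as required.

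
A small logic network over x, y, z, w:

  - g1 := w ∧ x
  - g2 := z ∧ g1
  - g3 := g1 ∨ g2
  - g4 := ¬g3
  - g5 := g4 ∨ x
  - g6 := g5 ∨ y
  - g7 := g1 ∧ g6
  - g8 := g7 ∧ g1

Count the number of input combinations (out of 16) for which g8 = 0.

g8 = g7 ∧ g1 must be 0, so at least one of g7, g1 is 0.
Enumerating the 16 input combinations, 12 give g8 = 0 and 4 give g8 = 1.

12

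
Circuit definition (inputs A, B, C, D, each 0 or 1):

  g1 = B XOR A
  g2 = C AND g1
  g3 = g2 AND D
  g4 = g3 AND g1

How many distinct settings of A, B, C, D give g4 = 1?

2

g4 = g3 AND g1 must be 1, so both g3 = 1 and g1 = 1.
g3 = g2 AND D must be 1, so both g2 = 1 and D = 1.
Satisfying assignments:
  A=0, B=1, C=1, D=1
  A=1, B=0, C=1, D=1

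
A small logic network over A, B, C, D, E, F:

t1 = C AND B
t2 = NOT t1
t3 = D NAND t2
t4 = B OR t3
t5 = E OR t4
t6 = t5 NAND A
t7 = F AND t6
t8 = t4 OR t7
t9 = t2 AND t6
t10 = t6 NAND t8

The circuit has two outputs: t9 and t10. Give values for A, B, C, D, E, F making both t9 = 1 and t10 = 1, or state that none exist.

A=0, B=0, C=0, D=1, E=0, F=0

Check with A=0, B=0, C=0, D=1, E=0, F=0:
t1 = C AND B = 0 AND 0 = 0
t2 = NOT t1 = NOT 0 = 1
t3 = D NAND t2 = 1 NAND 1 = 0
t4 = B OR t3 = 0 OR 0 = 0
t5 = E OR t4 = 0 OR 0 = 0
t6 = t5 NAND A = 0 NAND 0 = 1
t7 = F AND t6 = 0 AND 1 = 0
t8 = t4 OR t7 = 0 OR 0 = 0
t9 = t2 AND t6 = 1 AND 1 = 1
t10 = t6 NAND t8 = 1 NAND 0 = 1
So t9 = 1 and t10 = 1.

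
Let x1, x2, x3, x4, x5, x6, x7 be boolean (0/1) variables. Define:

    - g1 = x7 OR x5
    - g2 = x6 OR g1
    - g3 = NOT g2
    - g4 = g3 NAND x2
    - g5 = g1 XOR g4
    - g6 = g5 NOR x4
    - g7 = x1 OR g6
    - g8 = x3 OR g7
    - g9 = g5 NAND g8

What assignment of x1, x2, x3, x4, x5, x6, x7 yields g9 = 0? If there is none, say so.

Check with x1=1, x2=0, x3=1, x4=1, x5=0, x6=1, x7=0:
g1 = x7 OR x5 = 0 OR 0 = 0
g2 = x6 OR g1 = 1 OR 0 = 1
g3 = NOT g2 = NOT 1 = 0
g4 = g3 NAND x2 = 0 NAND 0 = 1
g5 = g1 XOR g4 = 0 XOR 1 = 1
g6 = g5 NOR x4 = 1 NOR 1 = 0
g7 = x1 OR g6 = 1 OR 0 = 1
g8 = x3 OR g7 = 1 OR 1 = 1
g9 = g5 NAND g8 = 1 NAND 1 = 0
So g9 = 0 as required.

x1=1, x2=0, x3=1, x4=1, x5=0, x6=1, x7=0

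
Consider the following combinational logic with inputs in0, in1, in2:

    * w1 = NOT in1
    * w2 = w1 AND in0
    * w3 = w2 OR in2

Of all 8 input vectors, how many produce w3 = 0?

w3 = w2 OR in2 must be 0, so both w2 = 0 and in2 = 0.
Satisfying assignments:
  in0=0, in1=0, in2=0
  in0=0, in1=1, in2=0
  in0=1, in1=1, in2=0

3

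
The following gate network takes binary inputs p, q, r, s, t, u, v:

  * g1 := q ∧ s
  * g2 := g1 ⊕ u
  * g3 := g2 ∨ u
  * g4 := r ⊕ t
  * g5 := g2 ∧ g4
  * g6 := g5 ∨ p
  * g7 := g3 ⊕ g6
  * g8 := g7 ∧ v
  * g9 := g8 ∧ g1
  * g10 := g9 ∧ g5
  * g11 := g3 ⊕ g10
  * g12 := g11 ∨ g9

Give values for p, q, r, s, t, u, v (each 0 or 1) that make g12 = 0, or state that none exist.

p=1, q=1, r=0, s=0, t=1, u=0, v=1

g12 = g11 ∨ g9 must be 0, so both g11 = 0 and g9 = 0.
g11 = g3 ⊕ g10 must be 0, so g3 and g10 are equal.
g9 = g8 ∧ g1 must be 0, so at least one of g8, g1 is 0.
Check with p=1, q=1, r=0, s=0, t=1, u=0, v=1:
g1 = q ∧ s = 1 ∧ 0 = 0
g2 = g1 ⊕ u = 0 ⊕ 0 = 0
g3 = g2 ∨ u = 0 ∨ 0 = 0
g4 = r ⊕ t = 0 ⊕ 1 = 1
g5 = g2 ∧ g4 = 0 ∧ 1 = 0
g6 = g5 ∨ p = 0 ∨ 1 = 1
g7 = g3 ⊕ g6 = 0 ⊕ 1 = 1
g8 = g7 ∧ v = 1 ∧ 1 = 1
g9 = g8 ∧ g1 = 1 ∧ 0 = 0
g10 = g9 ∧ g5 = 0 ∧ 0 = 0
g11 = g3 ⊕ g10 = 0 ⊕ 0 = 0
g12 = g11 ∨ g9 = 0 ∨ 0 = 0
So g12 = 0 as required.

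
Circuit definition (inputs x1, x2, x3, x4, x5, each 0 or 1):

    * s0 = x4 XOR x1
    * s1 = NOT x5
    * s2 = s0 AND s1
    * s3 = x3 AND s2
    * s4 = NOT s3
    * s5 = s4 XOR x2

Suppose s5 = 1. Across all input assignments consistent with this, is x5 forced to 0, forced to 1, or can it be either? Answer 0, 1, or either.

Both values of x5 occur among assignments with s5 = 1:
  x5=0: x1=0, x2=0, x3=0, x4=0, x5=0
  x5=1: x1=0, x2=0, x3=0, x4=0, x5=1

either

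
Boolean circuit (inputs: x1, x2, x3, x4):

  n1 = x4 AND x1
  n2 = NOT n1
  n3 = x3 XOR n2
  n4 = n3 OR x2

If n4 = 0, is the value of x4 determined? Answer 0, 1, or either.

Both values of x4 occur among assignments with n4 = 0:
  x4=0: x1=0, x2=0, x3=1, x4=0
  x4=1: x1=0, x2=0, x3=1, x4=1

either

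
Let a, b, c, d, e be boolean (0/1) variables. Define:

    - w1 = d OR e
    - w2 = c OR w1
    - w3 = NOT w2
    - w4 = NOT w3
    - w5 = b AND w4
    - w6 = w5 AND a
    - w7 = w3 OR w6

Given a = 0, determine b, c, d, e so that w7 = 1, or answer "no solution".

b=1, c=0, d=0, e=0

Check with a = 0 and b=1, c=0, d=0, e=0:
w1 = d OR e = 0 OR 0 = 0
w2 = c OR w1 = 0 OR 0 = 0
w3 = NOT w2 = NOT 0 = 1
w4 = NOT w3 = NOT 1 = 0
w5 = b AND w4 = 1 AND 0 = 0
w6 = w5 AND a = 0 AND 0 = 0
w7 = w3 OR w6 = 1 OR 0 = 1
So w7 = 1.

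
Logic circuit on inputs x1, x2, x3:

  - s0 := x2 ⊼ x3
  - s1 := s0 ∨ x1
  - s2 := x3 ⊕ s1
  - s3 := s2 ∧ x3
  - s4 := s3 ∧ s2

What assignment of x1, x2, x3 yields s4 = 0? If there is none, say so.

x1=1, x2=0, x3=1

s4 = s3 ∧ s2 must be 0, so at least one of s3, s2 is 0.
Check with x1=1, x2=0, x3=1:
s0 = x2 ⊼ x3 = 0 ⊼ 1 = 1
s1 = s0 ∨ x1 = 1 ∨ 1 = 1
s2 = x3 ⊕ s1 = 1 ⊕ 1 = 0
s3 = s2 ∧ x3 = 0 ∧ 1 = 0
s4 = s3 ∧ s2 = 0 ∧ 0 = 0
So s4 = 0 as required.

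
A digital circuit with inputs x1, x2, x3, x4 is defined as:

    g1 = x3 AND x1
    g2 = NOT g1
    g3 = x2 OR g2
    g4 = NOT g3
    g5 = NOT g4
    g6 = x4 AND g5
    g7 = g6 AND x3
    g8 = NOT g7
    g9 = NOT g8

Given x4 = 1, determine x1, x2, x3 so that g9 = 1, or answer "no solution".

x1=0 x2=0 x3=1

g9 = NOT g8 must be 1, so g8 = 0.
Check with x4 = 1 and x1=0, x2=0, x3=1:
g1 = x3 AND x1 = 1 AND 0 = 0
g2 = NOT g1 = NOT 0 = 1
g3 = x2 OR g2 = 0 OR 1 = 1
g4 = NOT g3 = NOT 1 = 0
g5 = NOT g4 = NOT 0 = 1
g6 = x4 AND g5 = 1 AND 1 = 1
g7 = g6 AND x3 = 1 AND 1 = 1
g8 = NOT g7 = NOT 1 = 0
g9 = NOT g8 = NOT 0 = 1
So g9 = 1.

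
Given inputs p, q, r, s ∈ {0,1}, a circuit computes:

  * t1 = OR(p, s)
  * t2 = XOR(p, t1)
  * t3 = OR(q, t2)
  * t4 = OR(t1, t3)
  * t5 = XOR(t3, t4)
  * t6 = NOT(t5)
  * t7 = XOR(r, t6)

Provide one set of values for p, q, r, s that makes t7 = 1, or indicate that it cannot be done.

p=0, q=0, r=0, s=1

Check with p=0, q=0, r=0, s=1:
t1 = OR(p, s) = OR(0, 1) = 1
t2 = XOR(p, t1) = XOR(0, 1) = 1
t3 = OR(q, t2) = OR(0, 1) = 1
t4 = OR(t1, t3) = OR(1, 1) = 1
t5 = XOR(t3, t4) = XOR(1, 1) = 0
t6 = NOT(t5) = NOT 0 = 1
t7 = XOR(r, t6) = XOR(0, 1) = 1
So t7 = 1 as required.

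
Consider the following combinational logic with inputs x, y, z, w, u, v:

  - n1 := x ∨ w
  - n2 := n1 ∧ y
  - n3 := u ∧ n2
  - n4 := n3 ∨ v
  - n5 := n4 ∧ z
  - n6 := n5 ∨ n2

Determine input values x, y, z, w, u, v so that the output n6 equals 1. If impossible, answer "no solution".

n6 = n5 ∨ n2 must be 1, so at least one of n5, n2 is 1.
Check with x=1 y=1 z=1 w=1 u=0 v=0:
n1 = x ∨ w = 1 ∨ 1 = 1
n2 = n1 ∧ y = 1 ∧ 1 = 1
n3 = u ∧ n2 = 0 ∧ 1 = 0
n4 = n3 ∨ v = 0 ∨ 0 = 0
n5 = n4 ∧ z = 0 ∧ 1 = 0
n6 = n5 ∨ n2 = 0 ∨ 1 = 1
So n6 = 1 as required.

x=1 y=1 z=1 w=1 u=0 v=0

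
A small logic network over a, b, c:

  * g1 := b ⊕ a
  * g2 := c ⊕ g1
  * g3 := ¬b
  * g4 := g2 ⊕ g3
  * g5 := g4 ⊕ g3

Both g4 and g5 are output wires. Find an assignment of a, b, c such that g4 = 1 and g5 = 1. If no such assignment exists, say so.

Check with a=0, b=1, c=0:
g1 = b ⊕ a = 1 ⊕ 0 = 1
g2 = c ⊕ g1 = 0 ⊕ 1 = 1
g3 = ¬b = ¬1 = 0
g4 = g2 ⊕ g3 = 1 ⊕ 0 = 1
g5 = g4 ⊕ g3 = 1 ⊕ 0 = 1
So g4 = 1 and g5 = 1.

a=0, b=1, c=0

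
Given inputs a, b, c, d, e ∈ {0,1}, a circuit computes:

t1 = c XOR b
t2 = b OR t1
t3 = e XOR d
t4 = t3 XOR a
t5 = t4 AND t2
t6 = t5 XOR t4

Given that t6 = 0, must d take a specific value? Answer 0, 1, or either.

Both values of d occur among assignments with t6 = 0:
  d=0: a=0, b=0, c=0, d=0, e=0
  d=1: a=0, b=0, c=0, d=1, e=1

either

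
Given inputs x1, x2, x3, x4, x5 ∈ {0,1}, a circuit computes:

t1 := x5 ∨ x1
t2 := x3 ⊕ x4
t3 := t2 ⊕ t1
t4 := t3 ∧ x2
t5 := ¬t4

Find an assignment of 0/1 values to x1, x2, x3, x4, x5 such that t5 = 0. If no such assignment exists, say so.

t5 = ¬t4 must be 0, so t4 = 1.
Check with x1=1, x2=1, x3=0, x4=0, x5=0:
t1 = x5 ∨ x1 = 0 ∨ 1 = 1
t2 = x3 ⊕ x4 = 0 ⊕ 0 = 0
t3 = t2 ⊕ t1 = 0 ⊕ 1 = 1
t4 = t3 ∧ x2 = 1 ∧ 1 = 1
t5 = ¬t4 = ¬1 = 0
So t5 = 0 as required.

x1=1, x2=1, x3=0, x4=0, x5=0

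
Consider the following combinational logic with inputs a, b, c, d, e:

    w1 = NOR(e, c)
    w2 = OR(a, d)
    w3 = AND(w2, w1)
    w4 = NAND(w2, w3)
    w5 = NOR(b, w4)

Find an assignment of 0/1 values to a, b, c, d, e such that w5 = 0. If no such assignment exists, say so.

a=0, b=1, c=1, d=1, e=0

Check with a=0, b=1, c=1, d=1, e=0:
w1 = NOR(e, c) = NOR(0, 1) = 0
w2 = OR(a, d) = OR(0, 1) = 1
w3 = AND(w2, w1) = AND(1, 0) = 0
w4 = NAND(w2, w3) = NAND(1, 0) = 1
w5 = NOR(b, w4) = NOR(1, 1) = 0
So w5 = 0 as required.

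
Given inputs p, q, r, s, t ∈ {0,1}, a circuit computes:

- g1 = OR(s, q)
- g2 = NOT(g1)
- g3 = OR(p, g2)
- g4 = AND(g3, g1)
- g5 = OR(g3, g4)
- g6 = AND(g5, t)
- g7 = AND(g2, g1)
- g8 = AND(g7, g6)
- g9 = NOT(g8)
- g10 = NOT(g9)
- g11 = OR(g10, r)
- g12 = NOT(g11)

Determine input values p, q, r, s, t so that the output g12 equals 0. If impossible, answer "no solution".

Check with p=0, q=0, r=1, s=1, t=0:
g1 = OR(s, q) = OR(1, 0) = 1
g2 = NOT(g1) = NOT 1 = 0
g3 = OR(p, g2) = OR(0, 0) = 0
g4 = AND(g3, g1) = AND(0, 1) = 0
g5 = OR(g3, g4) = OR(0, 0) = 0
g6 = AND(g5, t) = AND(0, 0) = 0
g7 = AND(g2, g1) = AND(0, 1) = 0
g8 = AND(g7, g6) = AND(0, 0) = 0
g9 = NOT(g8) = NOT 0 = 1
g10 = NOT(g9) = NOT 1 = 0
g11 = OR(g10, r) = OR(0, 1) = 1
g12 = NOT(g11) = NOT 1 = 0
So g12 = 0 as required.

p=0, q=0, r=1, s=1, t=0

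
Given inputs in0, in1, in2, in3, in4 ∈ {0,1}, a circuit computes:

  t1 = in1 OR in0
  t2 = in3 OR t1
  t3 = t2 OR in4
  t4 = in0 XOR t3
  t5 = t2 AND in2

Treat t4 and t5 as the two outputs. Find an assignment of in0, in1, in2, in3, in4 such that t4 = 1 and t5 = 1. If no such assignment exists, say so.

in0=0, in1=1, in2=1, in3=1, in4=0

Check with in0=0, in1=1, in2=1, in3=1, in4=0:
t1 = in1 OR in0 = 1 OR 0 = 1
t2 = in3 OR t1 = 1 OR 1 = 1
t3 = t2 OR in4 = 1 OR 0 = 1
t4 = in0 XOR t3 = 0 XOR 1 = 1
t5 = t2 AND in2 = 1 AND 1 = 1
So t4 = 1 and t5 = 1.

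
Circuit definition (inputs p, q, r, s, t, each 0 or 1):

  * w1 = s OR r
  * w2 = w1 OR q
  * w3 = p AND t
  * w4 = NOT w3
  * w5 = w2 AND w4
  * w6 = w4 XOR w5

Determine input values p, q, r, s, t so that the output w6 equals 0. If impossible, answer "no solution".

w6 = w4 XOR w5 must be 0, so w4 and w5 are equal.
Check with p=1, q=0, r=1, s=1, t=1:
w1 = s OR r = 1 OR 1 = 1
w2 = w1 OR q = 1 OR 0 = 1
w3 = p AND t = 1 AND 1 = 1
w4 = NOT w3 = NOT 1 = 0
w5 = w2 AND w4 = 1 AND 0 = 0
w6 = w4 XOR w5 = 0 XOR 0 = 0
So w6 = 0 as required.

p=1, q=0, r=1, s=1, t=1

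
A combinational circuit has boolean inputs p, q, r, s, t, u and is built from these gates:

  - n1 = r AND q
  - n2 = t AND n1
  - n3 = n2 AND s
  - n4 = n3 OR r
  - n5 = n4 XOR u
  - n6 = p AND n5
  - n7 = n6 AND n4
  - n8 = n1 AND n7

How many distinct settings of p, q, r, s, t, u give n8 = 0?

60

n8 = n1 AND n7 must be 0, so at least one of n1, n7 is 0.
Enumerating the 64 input combinations, 60 give n8 = 0 and 4 give n8 = 1.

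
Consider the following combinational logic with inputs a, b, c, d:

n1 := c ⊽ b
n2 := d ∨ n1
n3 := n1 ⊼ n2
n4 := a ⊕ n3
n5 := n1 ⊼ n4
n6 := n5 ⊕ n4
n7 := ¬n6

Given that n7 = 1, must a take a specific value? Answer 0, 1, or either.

n7 = ¬n6 must be 1, so n6 = 0.
Every assignment with n7 = 1 has a = 0; there are 6 such assignment(s).

0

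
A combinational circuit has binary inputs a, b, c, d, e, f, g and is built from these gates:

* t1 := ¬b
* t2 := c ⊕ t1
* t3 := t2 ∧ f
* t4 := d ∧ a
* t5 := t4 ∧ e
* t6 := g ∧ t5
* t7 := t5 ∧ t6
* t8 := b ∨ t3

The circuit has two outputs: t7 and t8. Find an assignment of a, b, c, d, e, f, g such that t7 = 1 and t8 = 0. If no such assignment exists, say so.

Check with a=1, b=0, c=1, d=1, e=1, f=0, g=1:
t1 = ¬b = ¬0 = 1
t2 = c ⊕ t1 = 1 ⊕ 1 = 0
t3 = t2 ∧ f = 0 ∧ 0 = 0
t4 = d ∧ a = 1 ∧ 1 = 1
t5 = t4 ∧ e = 1 ∧ 1 = 1
t6 = g ∧ t5 = 1 ∧ 1 = 1
t7 = t5 ∧ t6 = 1 ∧ 1 = 1
t8 = b ∨ t3 = 0 ∨ 0 = 0
So t7 = 1 and t8 = 0.

a=1, b=0, c=1, d=1, e=1, f=0, g=1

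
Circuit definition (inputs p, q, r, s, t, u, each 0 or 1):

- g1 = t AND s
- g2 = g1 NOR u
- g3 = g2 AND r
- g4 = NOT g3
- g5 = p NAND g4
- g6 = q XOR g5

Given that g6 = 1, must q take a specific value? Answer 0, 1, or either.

either

Both values of q occur among assignments with g6 = 1:
  q=0: p=0, q=0, r=0, s=0, t=0, u=0
  q=1: p=1, q=1, r=0, s=0, t=0, u=0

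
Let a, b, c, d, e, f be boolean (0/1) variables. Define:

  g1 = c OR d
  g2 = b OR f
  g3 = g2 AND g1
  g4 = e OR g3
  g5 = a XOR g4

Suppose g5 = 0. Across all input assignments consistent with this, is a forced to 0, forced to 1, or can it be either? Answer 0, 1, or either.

Both values of a occur among assignments with g5 = 0:
  a=0: a=0, b=0, c=0, d=0, e=0, f=0
  a=1: a=1, b=0, c=0, d=0, e=1, f=0

either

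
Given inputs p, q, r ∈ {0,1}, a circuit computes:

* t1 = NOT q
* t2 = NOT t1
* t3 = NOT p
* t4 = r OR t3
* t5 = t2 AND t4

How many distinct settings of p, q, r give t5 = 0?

5

t5 = t2 AND t4 must be 0, so at least one of t2, t4 is 0.
Satisfying assignments:
  p=0, q=0, r=0
  p=0, q=0, r=1
  p=1, q=0, r=0
  p=1, q=0, r=1
  p=1, q=1, r=0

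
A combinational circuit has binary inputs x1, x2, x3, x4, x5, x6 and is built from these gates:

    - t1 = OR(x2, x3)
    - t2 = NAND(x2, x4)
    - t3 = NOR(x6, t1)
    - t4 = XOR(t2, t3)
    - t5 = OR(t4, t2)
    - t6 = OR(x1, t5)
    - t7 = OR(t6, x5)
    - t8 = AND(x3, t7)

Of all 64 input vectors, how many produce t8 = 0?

t8 = AND(x3, t7) must be 0, so at least one of x3, t7 is 0.
Enumerating the 64 input combinations, 34 give t8 = 0 and 30 give t8 = 1.

34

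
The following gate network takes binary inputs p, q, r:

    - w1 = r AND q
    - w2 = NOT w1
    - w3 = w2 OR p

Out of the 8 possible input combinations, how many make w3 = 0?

w3 = w2 OR p must be 0, so both w2 = 0 and p = 0.
w2 = NOT w1 must be 0, so w1 = 1.
Enumerating the 8 input combinations, 1 give w3 = 0 and 7 give w3 = 1.

1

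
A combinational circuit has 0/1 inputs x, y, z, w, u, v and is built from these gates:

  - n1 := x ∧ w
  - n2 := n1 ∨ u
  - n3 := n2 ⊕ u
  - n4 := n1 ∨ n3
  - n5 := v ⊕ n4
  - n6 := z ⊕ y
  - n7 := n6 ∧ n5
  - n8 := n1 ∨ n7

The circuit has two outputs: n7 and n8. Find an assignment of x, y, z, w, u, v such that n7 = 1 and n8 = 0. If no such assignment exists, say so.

no solution exists

Across all 64 input combinations, none give both n7 = 1 and n8 = 0.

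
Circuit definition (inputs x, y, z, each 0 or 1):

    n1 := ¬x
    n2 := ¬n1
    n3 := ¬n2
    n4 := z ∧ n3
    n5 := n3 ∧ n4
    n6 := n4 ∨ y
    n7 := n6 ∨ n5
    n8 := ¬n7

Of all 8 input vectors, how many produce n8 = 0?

5

n8 = ¬n7 must be 0, so n7 = 1.
Satisfying assignments:
  x=0, y=0, z=1
  x=0, y=1, z=0
  x=0, y=1, z=1
  x=1, y=1, z=0
  x=1, y=1, z=1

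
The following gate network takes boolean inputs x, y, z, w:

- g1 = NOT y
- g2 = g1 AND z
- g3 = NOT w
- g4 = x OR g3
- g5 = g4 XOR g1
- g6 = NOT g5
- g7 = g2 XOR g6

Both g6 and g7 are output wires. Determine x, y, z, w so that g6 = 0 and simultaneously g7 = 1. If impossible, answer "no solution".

x=0, y=0, z=1, w=1

Check with x=0, y=0, z=1, w=1:
g1 = NOT y = NOT 0 = 1
g2 = g1 AND z = 1 AND 1 = 1
g3 = NOT w = NOT 1 = 0
g4 = x OR g3 = 0 OR 0 = 0
g5 = g4 XOR g1 = 0 XOR 1 = 1
g6 = NOT g5 = NOT 1 = 0
g7 = g2 XOR g6 = 1 XOR 0 = 1
So g6 = 0 and g7 = 1.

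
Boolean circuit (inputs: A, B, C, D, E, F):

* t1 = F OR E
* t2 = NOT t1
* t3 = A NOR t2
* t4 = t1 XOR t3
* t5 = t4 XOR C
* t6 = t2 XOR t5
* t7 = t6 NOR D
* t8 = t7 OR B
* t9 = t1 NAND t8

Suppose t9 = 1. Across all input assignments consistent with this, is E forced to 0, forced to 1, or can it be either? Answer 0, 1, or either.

Both values of E occur among assignments with t9 = 1:
  E=0: A=0, B=0, C=0, D=0, E=0, F=0
  E=1: A=0, B=0, C=0, D=1, E=1, F=0

either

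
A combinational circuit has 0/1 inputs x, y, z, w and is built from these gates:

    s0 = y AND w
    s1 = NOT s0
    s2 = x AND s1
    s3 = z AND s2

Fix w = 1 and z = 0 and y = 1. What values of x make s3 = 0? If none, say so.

x=0

s3 = z AND s2 must be 0, so at least one of z, s2 is 0.
Check with w = 1 and z = 0 and y = 1 and x=0:
s0 = y AND w = 1 AND 1 = 1
s1 = NOT s0 = NOT 1 = 0
s2 = x AND s1 = 0 AND 0 = 0
s3 = z AND s2 = 0 AND 0 = 0
So s3 = 0.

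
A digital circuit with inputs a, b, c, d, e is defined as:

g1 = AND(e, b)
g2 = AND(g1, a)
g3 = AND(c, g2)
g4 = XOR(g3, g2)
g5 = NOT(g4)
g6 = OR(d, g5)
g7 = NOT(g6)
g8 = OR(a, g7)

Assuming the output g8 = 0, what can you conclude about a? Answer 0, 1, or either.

0

g8 = OR(a, g7) must be 0, so both a = 0 and g7 = 0.
g7 = NOT(g6) must be 0, so g6 = 1.
Every assignment with g8 = 0 has a = 0; there are 16 such assignment(s).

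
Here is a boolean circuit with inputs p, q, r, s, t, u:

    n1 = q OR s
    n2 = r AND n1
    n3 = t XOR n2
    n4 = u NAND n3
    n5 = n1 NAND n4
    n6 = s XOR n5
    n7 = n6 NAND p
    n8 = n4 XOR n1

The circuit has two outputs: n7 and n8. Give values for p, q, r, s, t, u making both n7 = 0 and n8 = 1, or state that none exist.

p=1, q=0, r=0, s=0, t=0, u=0

Check with p=1, q=0, r=0, s=0, t=0, u=0:
n1 = q OR s = 0 OR 0 = 0
n2 = r AND n1 = 0 AND 0 = 0
n3 = t XOR n2 = 0 XOR 0 = 0
n4 = u NAND n3 = 0 NAND 0 = 1
n5 = n1 NAND n4 = 0 NAND 1 = 1
n6 = s XOR n5 = 0 XOR 1 = 1
n7 = n6 NAND p = 1 NAND 1 = 0
n8 = n4 XOR n1 = 1 XOR 0 = 1
So n7 = 0 and n8 = 1.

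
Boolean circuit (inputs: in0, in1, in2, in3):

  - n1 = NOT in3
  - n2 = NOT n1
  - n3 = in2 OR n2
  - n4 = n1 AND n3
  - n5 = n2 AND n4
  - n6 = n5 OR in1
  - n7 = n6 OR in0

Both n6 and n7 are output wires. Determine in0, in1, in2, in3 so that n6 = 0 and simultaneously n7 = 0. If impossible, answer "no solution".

Check with in0=0, in1=0, in2=0, in3=0:
n1 = NOT in3 = NOT 0 = 1
n2 = NOT n1 = NOT 1 = 0
n3 = in2 OR n2 = 0 OR 0 = 0
n4 = n1 AND n3 = 1 AND 0 = 0
n5 = n2 AND n4 = 0 AND 0 = 0
n6 = n5 OR in1 = 0 OR 0 = 0
n7 = n6 OR in0 = 0 OR 0 = 0
So n6 = 0 and n7 = 0.

in0=0, in1=0, in2=0, in3=0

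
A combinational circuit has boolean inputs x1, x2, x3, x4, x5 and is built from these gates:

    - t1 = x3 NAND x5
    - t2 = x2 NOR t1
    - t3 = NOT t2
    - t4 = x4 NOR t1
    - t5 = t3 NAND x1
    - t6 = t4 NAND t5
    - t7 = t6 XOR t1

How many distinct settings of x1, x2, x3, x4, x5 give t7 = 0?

t7 = t6 XOR t1 must be 0, so t6 and t1 are equal.
Enumerating the 32 input combinations, 27 give t7 = 0 and 5 give t7 = 1.

27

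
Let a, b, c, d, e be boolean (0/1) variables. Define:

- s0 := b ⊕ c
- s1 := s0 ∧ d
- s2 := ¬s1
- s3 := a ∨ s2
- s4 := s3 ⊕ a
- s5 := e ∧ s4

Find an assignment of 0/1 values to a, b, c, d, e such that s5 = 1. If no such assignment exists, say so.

a=0 b=0 c=0 d=0 e=1

s5 = e ∧ s4 must be 1, so both e = 1 and s4 = 1.
s4 = s3 ⊕ a must be 1, so s3 and a differ.
Check with a=0 b=0 c=0 d=0 e=1:
s0 = b ⊕ c = 0 ⊕ 0 = 0
s1 = s0 ∧ d = 0 ∧ 0 = 0
s2 = ¬s1 = ¬0 = 1
s3 = a ∨ s2 = 0 ∨ 1 = 1
s4 = s3 ⊕ a = 1 ⊕ 0 = 1
s5 = e ∧ s4 = 1 ∧ 1 = 1
So s5 = 1 as required.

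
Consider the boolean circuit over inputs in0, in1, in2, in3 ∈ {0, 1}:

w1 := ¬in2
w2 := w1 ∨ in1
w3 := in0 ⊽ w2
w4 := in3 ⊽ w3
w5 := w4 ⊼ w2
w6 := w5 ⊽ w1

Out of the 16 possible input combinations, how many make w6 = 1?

w6 = w5 ⊽ w1 must be 1, so both w5 = 0 and w1 = 0.
w5 = w4 ⊼ w2 must be 0, so both w4 = 1 and w2 = 1.
Enumerating the 16 input combinations, 2 give w6 = 1 and 14 give w6 = 0.

2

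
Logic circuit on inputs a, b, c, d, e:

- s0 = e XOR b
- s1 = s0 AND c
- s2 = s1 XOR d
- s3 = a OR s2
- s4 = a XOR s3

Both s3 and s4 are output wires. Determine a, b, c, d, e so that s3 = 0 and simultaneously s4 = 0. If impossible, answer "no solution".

a=0, b=0, c=0, d=0, e=1

Check with a=0, b=0, c=0, d=0, e=1:
s0 = e XOR b = 1 XOR 0 = 1
s1 = s0 AND c = 1 AND 0 = 0
s2 = s1 XOR d = 0 XOR 0 = 0
s3 = a OR s2 = 0 OR 0 = 0
s4 = a XOR s3 = 0 XOR 0 = 0
So s3 = 0 and s4 = 0.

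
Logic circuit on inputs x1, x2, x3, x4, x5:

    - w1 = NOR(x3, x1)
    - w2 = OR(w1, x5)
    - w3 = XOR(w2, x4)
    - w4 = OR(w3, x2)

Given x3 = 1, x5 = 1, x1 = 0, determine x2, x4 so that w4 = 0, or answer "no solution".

w4 = OR(w3, x2) must be 0, so both w3 = 0 and x2 = 0.
Check with x3 = 1, x5 = 1, x1 = 0 and x2=0, x4=1:
w1 = NOR(x3, x1) = NOR(1, 0) = 0
w2 = OR(w1, x5) = OR(0, 1) = 1
w3 = XOR(w2, x4) = XOR(1, 1) = 0
w4 = OR(w3, x2) = OR(0, 0) = 0
So w4 = 0.

x2=0, x4=1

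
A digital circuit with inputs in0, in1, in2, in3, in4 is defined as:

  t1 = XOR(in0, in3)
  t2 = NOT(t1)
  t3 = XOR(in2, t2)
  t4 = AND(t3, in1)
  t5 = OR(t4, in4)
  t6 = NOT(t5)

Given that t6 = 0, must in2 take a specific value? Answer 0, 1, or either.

either

Both values of in2 occur among assignments with t6 = 0:
  in2=0: in0=0, in1=0, in2=0, in3=0, in4=1
  in2=1: in0=0, in1=0, in2=1, in3=0, in4=1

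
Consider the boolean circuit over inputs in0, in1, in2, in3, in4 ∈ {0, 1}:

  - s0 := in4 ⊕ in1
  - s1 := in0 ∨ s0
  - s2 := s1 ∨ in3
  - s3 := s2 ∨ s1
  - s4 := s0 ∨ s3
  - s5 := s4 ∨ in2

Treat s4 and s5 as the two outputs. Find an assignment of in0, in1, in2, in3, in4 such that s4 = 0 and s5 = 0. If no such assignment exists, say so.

in0=0, in1=1, in2=0, in3=0, in4=1

Check with in0=0, in1=1, in2=0, in3=0, in4=1:
s0 = in4 ⊕ in1 = 1 ⊕ 1 = 0
s1 = in0 ∨ s0 = 0 ∨ 0 = 0
s2 = s1 ∨ in3 = 0 ∨ 0 = 0
s3 = s2 ∨ s1 = 0 ∨ 0 = 0
s4 = s0 ∨ s3 = 0 ∨ 0 = 0
s5 = s4 ∨ in2 = 0 ∨ 0 = 0
So s4 = 0 and s5 = 0.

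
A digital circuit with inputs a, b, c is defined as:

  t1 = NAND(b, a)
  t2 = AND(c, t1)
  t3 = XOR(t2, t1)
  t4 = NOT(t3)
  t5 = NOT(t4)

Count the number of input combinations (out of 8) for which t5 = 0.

t5 = NOT(t4) must be 0, so t4 = 1.
t4 = NOT(t3) must be 1, so t3 = 0.
Enumerating the 8 input combinations, 5 give t5 = 0 and 3 give t5 = 1.

5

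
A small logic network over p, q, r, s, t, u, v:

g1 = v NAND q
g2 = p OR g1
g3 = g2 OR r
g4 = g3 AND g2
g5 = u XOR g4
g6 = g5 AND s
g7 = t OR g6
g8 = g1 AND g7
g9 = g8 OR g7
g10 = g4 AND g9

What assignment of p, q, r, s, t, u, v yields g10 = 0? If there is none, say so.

g10 = g4 AND g9 must be 0, so at least one of g4, g9 is 0.
Check with p=0 q=1 r=0 s=0 t=1 u=1 v=1:
g1 = v NAND q = 1 NAND 1 = 0
g2 = p OR g1 = 0 OR 0 = 0
g3 = g2 OR r = 0 OR 0 = 0
g4 = g3 AND g2 = 0 AND 0 = 0
g5 = u XOR g4 = 1 XOR 0 = 1
g6 = g5 AND s = 1 AND 0 = 0
g7 = t OR g6 = 1 OR 0 = 1
g8 = g1 AND g7 = 0 AND 1 = 0
g9 = g8 OR g7 = 0 OR 1 = 1
g10 = g4 AND g9 = 0 AND 1 = 0
So g10 = 0 as required.

p=0 q=1 r=0 s=0 t=1 u=1 v=1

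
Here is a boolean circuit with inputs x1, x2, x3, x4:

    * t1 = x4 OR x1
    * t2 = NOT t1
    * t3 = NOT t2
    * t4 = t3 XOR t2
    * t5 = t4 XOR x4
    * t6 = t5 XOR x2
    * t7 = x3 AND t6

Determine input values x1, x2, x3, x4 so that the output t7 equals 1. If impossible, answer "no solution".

t7 = x3 AND t6 must be 1, so both x3 = 1 and t6 = 1.
Check with x1=1, x2=1, x3=1, x4=1:
t1 = x4 OR x1 = 1 OR 1 = 1
t2 = NOT t1 = NOT 1 = 0
t3 = NOT t2 = NOT 0 = 1
t4 = t3 XOR t2 = 1 XOR 0 = 1
t5 = t4 XOR x4 = 1 XOR 1 = 0
t6 = t5 XOR x2 = 0 XOR 1 = 1
t7 = x3 AND t6 = 1 AND 1 = 1
So t7 = 1 as required.

x1=1, x2=1, x3=1, x4=1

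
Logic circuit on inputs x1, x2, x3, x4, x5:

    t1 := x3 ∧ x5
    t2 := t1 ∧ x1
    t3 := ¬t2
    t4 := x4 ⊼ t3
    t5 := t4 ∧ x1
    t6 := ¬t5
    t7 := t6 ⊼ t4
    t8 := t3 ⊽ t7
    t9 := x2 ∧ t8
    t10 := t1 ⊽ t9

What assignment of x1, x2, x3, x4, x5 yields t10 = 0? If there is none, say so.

t10 = t1 ⊽ t9 must be 0, so at least one of t1, t9 is 1.
Check with x1=1 x2=1 x3=1 x4=0 x5=1:
t1 = x3 ∧ x5 = 1 ∧ 1 = 1
t2 = t1 ∧ x1 = 1 ∧ 1 = 1
t3 = ¬t2 = ¬1 = 0
t4 = x4 ⊼ t3 = 0 ⊼ 0 = 1
t5 = t4 ∧ x1 = 1 ∧ 1 = 1
t6 = ¬t5 = ¬1 = 0
t7 = t6 ⊼ t4 = 0 ⊼ 1 = 1
t8 = t3 ⊽ t7 = 0 ⊽ 1 = 0
t9 = x2 ∧ t8 = 1 ∧ 0 = 0
t10 = t1 ⊽ t9 = 1 ⊽ 0 = 0
So t10 = 0 as required.

x1=1 x2=1 x3=1 x4=0 x5=1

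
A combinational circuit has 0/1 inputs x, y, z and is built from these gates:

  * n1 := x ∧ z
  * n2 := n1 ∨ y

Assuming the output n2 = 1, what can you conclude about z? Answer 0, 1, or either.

either

Both values of z occur among assignments with n2 = 1:
  z=0: x=0, y=1, z=0
  z=1: x=0, y=1, z=1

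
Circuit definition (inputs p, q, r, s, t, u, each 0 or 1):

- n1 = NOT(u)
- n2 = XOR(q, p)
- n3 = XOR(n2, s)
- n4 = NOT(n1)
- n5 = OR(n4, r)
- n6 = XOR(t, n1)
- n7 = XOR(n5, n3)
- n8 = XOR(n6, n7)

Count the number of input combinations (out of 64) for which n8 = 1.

n8 = XOR(n6, n7) must be 1, so n6 and n7 differ.
Enumerating the 64 input combinations, 32 give n8 = 1 and 32 give n8 = 0.

32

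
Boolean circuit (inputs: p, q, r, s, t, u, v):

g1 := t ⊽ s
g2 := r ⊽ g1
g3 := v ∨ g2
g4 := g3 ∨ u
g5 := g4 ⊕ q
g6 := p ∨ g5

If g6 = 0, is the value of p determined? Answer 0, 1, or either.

g6 = p ∨ g5 must be 0, so both p = 0 and g5 = 0.
g5 = g4 ⊕ q must be 0, so g4 and q are equal.
Every assignment with g6 = 0 has p = 0; there are 32 such assignment(s).

0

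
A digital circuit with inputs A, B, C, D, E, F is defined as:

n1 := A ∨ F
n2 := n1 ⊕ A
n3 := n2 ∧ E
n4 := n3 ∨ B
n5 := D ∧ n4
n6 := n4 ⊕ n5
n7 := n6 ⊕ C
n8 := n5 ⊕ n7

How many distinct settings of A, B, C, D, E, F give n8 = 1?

32

n8 = n5 ⊕ n7 must be 1, so n5 and n7 differ.
Enumerating the 64 input combinations, 32 give n8 = 1 and 32 give n8 = 0.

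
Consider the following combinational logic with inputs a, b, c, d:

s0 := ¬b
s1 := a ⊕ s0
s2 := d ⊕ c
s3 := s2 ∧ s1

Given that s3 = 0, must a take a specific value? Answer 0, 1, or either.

Both values of a occur among assignments with s3 = 0:
  a=0: a=0, b=0, c=0, d=0
  a=1: a=1, b=0, c=0, d=0

either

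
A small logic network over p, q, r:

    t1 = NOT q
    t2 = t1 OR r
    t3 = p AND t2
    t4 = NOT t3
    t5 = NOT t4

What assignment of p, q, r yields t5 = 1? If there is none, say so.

t5 = NOT t4 must be 1, so t4 = 0.
t4 = NOT t3 must be 0, so t3 = 1.
t3 = p AND t2 must be 1, so both p = 1 and t2 = 1.
Check with p=1 q=0 r=1:
t1 = NOT q = NOT 0 = 1
t2 = t1 OR r = 1 OR 1 = 1
t3 = p AND t2 = 1 AND 1 = 1
t4 = NOT t3 = NOT 1 = 0
t5 = NOT t4 = NOT 0 = 1
So t5 = 1 as required.

p=1 q=0 r=1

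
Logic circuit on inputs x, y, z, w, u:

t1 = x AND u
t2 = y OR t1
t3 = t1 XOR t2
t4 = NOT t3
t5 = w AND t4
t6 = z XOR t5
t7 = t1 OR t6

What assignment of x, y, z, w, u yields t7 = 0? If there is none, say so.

t7 = t1 OR t6 must be 0, so both t1 = 0 and t6 = 0.
t1 = x AND u must be 0, so at least one of x, u is 0.
Check with x=0, y=1, z=0, w=0, u=1:
t1 = x AND u = 0 AND 1 = 0
t2 = y OR t1 = 1 OR 0 = 1
t3 = t1 XOR t2 = 0 XOR 1 = 1
t4 = NOT t3 = NOT 1 = 0
t5 = w AND t4 = 0 AND 0 = 0
t6 = z XOR t5 = 0 XOR 0 = 0
t7 = t1 OR t6 = 0 OR 0 = 0
So t7 = 0 as required.

x=0, y=1, z=0, w=0, u=1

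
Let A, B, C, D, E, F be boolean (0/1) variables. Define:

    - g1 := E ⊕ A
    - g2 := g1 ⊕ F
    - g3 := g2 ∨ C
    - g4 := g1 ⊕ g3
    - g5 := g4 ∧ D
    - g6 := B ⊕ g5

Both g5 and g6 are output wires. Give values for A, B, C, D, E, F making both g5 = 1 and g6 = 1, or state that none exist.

Check with A=0, B=0, C=0, D=1, E=1, F=1:
g1 = E ⊕ A = 1 ⊕ 0 = 1
g2 = g1 ⊕ F = 1 ⊕ 1 = 0
g3 = g2 ∨ C = 0 ∨ 0 = 0
g4 = g1 ⊕ g3 = 1 ⊕ 0 = 1
g5 = g4 ∧ D = 1 ∧ 1 = 1
g6 = B ⊕ g5 = 0 ⊕ 1 = 1
So g5 = 1 and g6 = 1.

A=0, B=0, C=0, D=1, E=1, F=1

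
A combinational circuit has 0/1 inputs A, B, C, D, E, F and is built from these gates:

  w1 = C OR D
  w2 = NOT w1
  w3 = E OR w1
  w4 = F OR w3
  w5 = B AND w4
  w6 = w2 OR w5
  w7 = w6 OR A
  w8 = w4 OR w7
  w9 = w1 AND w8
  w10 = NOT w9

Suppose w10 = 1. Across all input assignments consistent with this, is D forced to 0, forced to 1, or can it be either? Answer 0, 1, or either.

0

w10 = NOT w9 must be 1, so w9 = 0.
Every assignment with w10 = 1 has D = 0; there are 16 such assignment(s).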